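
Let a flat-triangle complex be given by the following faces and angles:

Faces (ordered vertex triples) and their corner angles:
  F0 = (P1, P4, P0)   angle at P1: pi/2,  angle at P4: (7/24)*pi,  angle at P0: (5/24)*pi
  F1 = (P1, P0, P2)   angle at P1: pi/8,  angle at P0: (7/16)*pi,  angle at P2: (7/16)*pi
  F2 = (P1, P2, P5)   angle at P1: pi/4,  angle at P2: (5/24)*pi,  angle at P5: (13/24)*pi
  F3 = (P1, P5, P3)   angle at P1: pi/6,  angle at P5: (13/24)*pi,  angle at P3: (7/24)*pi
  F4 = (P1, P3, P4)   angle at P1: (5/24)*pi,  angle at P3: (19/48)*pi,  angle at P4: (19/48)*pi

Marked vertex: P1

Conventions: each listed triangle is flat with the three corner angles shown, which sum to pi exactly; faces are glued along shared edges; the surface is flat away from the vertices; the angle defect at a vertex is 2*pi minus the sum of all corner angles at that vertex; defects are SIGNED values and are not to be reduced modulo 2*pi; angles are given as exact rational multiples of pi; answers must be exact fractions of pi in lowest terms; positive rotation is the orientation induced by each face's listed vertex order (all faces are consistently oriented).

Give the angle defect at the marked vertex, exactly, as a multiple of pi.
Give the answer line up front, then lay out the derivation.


Answer: defect(P1) = (3/4)*pi

Sum of corner angles at P1: (5/4)*pi
defect = 2*pi - (5/4)*pi


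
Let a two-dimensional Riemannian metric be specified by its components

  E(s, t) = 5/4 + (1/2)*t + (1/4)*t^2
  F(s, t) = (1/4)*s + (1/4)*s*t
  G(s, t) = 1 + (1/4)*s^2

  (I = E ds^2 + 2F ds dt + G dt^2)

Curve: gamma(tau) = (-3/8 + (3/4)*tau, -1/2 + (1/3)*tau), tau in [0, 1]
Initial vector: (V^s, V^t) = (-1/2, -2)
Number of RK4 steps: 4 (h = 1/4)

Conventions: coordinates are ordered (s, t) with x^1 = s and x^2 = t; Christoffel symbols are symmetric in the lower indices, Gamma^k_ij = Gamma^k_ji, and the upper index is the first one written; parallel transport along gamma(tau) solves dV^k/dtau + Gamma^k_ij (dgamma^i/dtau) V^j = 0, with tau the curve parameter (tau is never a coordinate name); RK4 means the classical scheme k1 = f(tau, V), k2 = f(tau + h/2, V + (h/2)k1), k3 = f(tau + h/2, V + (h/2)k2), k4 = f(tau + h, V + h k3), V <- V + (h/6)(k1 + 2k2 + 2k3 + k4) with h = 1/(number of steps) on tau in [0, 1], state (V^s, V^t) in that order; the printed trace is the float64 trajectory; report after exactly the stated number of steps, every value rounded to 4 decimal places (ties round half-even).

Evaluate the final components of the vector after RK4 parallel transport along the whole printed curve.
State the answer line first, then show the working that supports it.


Answer: V^s = -0.2572, V^t = -2.0033

gamma'(tau) = (3/4, 1/3); f(tau, V)^k = -Gamma^k_ij(gamma(tau)) gamma'^i(tau) V^j; h = 1/4; intermediate values shown to 6 dp
curve data and Christoffel symbols at the stage parameters:
  tau = 0.000000: gamma = (-0.375000, -0.500000), gamma' = (0.750000, 0.333333); Gamma_sss = 0.000000, Gamma_sst = 0.113879, Gamma_stt = 0.000000, Gamma_tss = 0.000000, Gamma_tst = -0.085409, Gamma_ttt = 0.000000
  tau = 0.125000: gamma = (-0.281250, -0.458333), gamma' = (0.750000, 0.333333); Gamma_sss = 0.000000, Gamma_sst = 0.123880, Gamma_stt = 0.000000, Gamma_tss = 0.000000, Gamma_tst = -0.064322, Gamma_ttt = 0.000000
  tau = 0.250000: gamma = (-0.187500, -0.416667), gamma' = (0.750000, 0.333333); Gamma_sss = 0.000000, Gamma_sst = 0.133320, Gamma_stt = 0.000000, Gamma_tss = 0.000000, Gamma_tst = -0.042853, Gamma_ttt = 0.000000
  tau = 0.375000: gamma = (-0.093750, -0.375000), gamma' = (0.750000, 0.333333); Gamma_sss = 0.000000, Gamma_sst = 0.142064, Gamma_stt = 0.000000, Gamma_tss = 0.000000, Gamma_tst = -0.021310, Gamma_ttt = 0.000000
  tau = 0.500000: gamma = (0.000000, -0.333333), gamma' = (0.750000, 0.333333); Gamma_sss = 0.000000, Gamma_sst = 0.150000, Gamma_stt = 0.000000, Gamma_tss = 0.000000, Gamma_tst = 0.000000, Gamma_ttt = 0.000000
  tau = 0.625000: gamma = (0.093750, -0.291667), gamma' = (0.750000, 0.333333); Gamma_sss = 0.000000, Gamma_sst = 0.157040, Gamma_stt = 0.000000, Gamma_tss = 0.000000, Gamma_tst = 0.020785, Gamma_ttt = 0.000000
  tau = 0.750000: gamma = (0.187500, -0.250000), gamma' = (0.750000, 0.333333); Gamma_sss = 0.000000, Gamma_sst = 0.163127, Gamma_stt = 0.000000, Gamma_tss = 0.000000, Gamma_tst = 0.040782, Gamma_ttt = 0.000000
  tau = 0.875000: gamma = (0.281250, -0.208333), gamma' = (0.750000, 0.333333); Gamma_sss = 0.000000, Gamma_sst = 0.168231, Gamma_stt = 0.000000, Gamma_tss = 0.000000, Gamma_tst = 0.059766, Gamma_ttt = 0.000000
  tau = 1.000000: gamma = (0.375000, -0.166667), gamma' = (0.750000, 0.333333); Gamma_sss = 0.000000, Gamma_sst = 0.172352, Gamma_stt = 0.000000, Gamma_tss = 0.000000, Gamma_tst = 0.077558, Gamma_ttt = 0.000000
step 0: V^s = -0.5000, V^t = -2.0000
step 1: k1 = (0.189798, -0.142349), k2 = (0.207141, -0.107554), k3 = (0.206647, -0.107297), k4 = (0.222586, -0.071546); V <- V + (h/6)(k1 + 2k2 + 2k3 + k4): V^s = -0.4483, V^t = -2.0268
step 2: k1 = (0.222586, -0.071545), k2 = (0.236820, -0.035523), k3 = (0.236256, -0.035438), k4 = (0.248477, 0.000000); V <- V + (h/6)(k1 + 2k2 + 2k3 + k4): V^s = -0.3893, V^t = -2.0357
step 3: k1 = (0.248482, 0.000000), k2 = (0.258518, 0.034216), k3 = (0.257949, 0.034140), k4 = (0.265676, 0.066419); V <- V + (h/6)(k1 + 2k2 + 2k3 + k4): V^s = -0.3248, V^t = -2.0272
step 4: k1 = (0.265686, 0.066421), k2 = (0.271089, 0.096308), k3 = (0.270580, 0.096127), k4 = (0.273718, 0.123173); V <- V + (h/6)(k1 + 2k2 + 2k3 + k4): V^s = -0.2572, V^t = -2.0033


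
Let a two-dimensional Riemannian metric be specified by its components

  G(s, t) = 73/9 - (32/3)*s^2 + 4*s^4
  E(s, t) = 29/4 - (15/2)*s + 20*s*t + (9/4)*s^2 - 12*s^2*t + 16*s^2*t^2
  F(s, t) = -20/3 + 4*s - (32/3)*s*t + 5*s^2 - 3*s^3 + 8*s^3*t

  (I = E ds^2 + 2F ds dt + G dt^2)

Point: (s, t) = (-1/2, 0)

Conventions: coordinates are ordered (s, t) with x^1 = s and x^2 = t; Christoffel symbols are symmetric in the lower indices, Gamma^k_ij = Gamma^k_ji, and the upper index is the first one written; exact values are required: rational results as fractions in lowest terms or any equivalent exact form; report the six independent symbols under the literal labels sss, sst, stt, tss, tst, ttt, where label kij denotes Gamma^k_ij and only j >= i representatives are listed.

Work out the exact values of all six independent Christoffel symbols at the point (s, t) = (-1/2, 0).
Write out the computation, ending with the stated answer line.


E = 185/16, F = -169/24, G = 205/36 at the point
E_s = -39/4, E_t = -13, F_s = -13/4, F_t = 13/3, G_s = 26/3, G_t = 0
EG - F^2 = 2341/144;  g^inv = (144/2341) * [[205/36, 169/24], [169/24, 185/16]]
first-kind symbols [ij,l] = (1/2)(d_i g_jl + d_j g_il - d_l g_ij): [ss,s] = E_s/2 = -39/8, [ss,t] = F_s - E_t/2 = 13/4, [st,s] = E_t/2 = -13/2, [st,t] = G_s/2 = 13/3, [tt,s] = F_t - G_s/2 = 0, [tt,t] = G_t/2 = 0
Gamma^s_ij = (G*[ij,s] - F*[ij,t])/(EG - F^2), Gamma^t_ij = (E*[ij,t] - F*[ij,s])/(EG - F^2)

Answer: Gamma_sss = -702/2341, Gamma_sst = -936/2341, Gamma_stt = 0, Gamma_tss = 468/2341, Gamma_tst = 624/2341, Gamma_ttt = 0


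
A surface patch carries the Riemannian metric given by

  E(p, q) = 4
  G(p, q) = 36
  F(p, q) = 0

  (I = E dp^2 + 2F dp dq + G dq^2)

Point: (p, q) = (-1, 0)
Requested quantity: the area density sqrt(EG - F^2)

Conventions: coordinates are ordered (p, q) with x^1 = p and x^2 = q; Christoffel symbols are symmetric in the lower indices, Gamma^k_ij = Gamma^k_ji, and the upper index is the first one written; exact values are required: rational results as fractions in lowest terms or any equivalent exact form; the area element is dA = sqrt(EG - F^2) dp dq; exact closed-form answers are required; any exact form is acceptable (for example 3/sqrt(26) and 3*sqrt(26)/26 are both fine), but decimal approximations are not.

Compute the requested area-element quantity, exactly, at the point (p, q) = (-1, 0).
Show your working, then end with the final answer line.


E = 4, F = 0, G = 36; EG - F^2 = 144

Answer: sqrt(EG - F^2) = 12


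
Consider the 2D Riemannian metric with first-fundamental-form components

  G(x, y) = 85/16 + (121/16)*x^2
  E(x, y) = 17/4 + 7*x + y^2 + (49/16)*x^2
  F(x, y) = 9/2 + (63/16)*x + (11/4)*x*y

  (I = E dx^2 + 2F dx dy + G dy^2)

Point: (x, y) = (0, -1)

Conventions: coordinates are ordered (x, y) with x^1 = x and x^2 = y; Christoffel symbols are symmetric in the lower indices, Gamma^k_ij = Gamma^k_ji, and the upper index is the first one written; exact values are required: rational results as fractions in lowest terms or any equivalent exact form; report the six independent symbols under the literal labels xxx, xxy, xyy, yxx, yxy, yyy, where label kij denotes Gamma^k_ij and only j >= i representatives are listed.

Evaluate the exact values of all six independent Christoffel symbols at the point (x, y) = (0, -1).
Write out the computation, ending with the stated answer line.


E = 21/4, F = 9/2, G = 85/16 at the point
E_x = 7, E_y = -2, F_x = 19/16, F_y = 0, G_x = 0, G_y = 0
EG - F^2 = 489/64;  g^inv = (64/489) * [[85/16, -9/2], [-9/2, 21/4]]
first-kind symbols [ij,l] = (1/2)(d_i g_jl + d_j g_il - d_l g_ij): [xx,x] = E_x/2 = 7/2, [xx,y] = F_x - E_y/2 = 35/16, [xy,x] = E_y/2 = -1, [xy,y] = G_x/2 = 0, [yy,x] = F_y - G_x/2 = 0, [yy,y] = G_y/2 = 0
Gamma^x_ij = (G*[ij,x] - F*[ij,y])/(EG - F^2), Gamma^y_ij = (E*[ij,y] - F*[ij,x])/(EG - F^2)

Answer: Gamma_xxx = 560/489, Gamma_xxy = -340/489, Gamma_xyy = 0, Gamma_yxx = -91/163, Gamma_yxy = 96/163, Gamma_yyy = 0


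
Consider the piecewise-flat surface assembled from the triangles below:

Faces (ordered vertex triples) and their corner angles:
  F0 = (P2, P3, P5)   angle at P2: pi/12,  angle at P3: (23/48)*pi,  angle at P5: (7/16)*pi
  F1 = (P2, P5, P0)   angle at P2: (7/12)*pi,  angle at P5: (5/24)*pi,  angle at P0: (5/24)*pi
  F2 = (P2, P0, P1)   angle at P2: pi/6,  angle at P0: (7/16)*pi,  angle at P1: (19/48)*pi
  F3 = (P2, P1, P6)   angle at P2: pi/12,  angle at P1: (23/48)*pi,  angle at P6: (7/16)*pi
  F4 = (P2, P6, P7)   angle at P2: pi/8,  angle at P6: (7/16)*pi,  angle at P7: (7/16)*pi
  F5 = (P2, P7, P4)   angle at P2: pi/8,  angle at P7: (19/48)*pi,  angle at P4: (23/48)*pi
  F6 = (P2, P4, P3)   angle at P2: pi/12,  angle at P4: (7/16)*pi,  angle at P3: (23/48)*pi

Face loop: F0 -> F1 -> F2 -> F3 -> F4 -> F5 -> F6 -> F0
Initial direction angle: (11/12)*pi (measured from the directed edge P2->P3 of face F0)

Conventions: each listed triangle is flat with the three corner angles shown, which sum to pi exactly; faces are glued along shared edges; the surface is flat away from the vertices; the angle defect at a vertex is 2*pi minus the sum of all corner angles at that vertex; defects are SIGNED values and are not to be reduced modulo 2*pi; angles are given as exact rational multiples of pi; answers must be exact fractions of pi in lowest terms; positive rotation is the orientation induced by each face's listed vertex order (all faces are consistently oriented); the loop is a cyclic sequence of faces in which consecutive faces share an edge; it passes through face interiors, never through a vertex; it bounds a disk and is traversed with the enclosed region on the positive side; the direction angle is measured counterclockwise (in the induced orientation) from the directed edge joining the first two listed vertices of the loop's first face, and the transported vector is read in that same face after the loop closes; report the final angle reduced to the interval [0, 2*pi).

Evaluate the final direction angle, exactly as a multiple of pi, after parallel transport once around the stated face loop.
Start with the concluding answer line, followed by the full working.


Answer: final direction angle = (5/3)*pi

enclosed vertex P2: corner angles sum to (5/4)*pi, defect = 2*pi - (5/4)*pi = (3/4)*pi
holonomy = initial angle + sum of enclosed defects (mod 2*pi), positive in the induced orientation
final angle = (11/12)*pi + (3/4)*pi = (5/3)*pi (mod 2*pi)


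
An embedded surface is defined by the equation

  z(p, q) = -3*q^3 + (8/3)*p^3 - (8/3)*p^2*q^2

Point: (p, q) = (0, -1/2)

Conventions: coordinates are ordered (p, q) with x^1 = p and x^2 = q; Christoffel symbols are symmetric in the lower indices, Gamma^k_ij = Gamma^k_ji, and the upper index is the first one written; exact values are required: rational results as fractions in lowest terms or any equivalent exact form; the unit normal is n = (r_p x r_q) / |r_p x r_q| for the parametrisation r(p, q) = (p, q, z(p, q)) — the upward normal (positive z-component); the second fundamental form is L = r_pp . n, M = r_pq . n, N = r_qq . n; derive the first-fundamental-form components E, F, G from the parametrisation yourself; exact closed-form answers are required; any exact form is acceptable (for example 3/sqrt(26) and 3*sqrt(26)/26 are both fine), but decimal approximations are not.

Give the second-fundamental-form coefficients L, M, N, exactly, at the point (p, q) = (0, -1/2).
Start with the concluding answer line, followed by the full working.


Answer: L = -16*sqrt(97)/291, M = 0, N = 36*sqrt(97)/97

z_p = 0, z_q = -9/4, z_pp = -4/3, z_pq = 0, z_qq = 9
E = 1, F = 0, G = 97/16; answer radicand W^2 = 97/16
unnormalised second-form numerators: l = -4/3, m = 0, n = 9; L = l/sqrt(97/16), and similarly M = m/sqrt(W^2), N = n/sqrt(W^2)


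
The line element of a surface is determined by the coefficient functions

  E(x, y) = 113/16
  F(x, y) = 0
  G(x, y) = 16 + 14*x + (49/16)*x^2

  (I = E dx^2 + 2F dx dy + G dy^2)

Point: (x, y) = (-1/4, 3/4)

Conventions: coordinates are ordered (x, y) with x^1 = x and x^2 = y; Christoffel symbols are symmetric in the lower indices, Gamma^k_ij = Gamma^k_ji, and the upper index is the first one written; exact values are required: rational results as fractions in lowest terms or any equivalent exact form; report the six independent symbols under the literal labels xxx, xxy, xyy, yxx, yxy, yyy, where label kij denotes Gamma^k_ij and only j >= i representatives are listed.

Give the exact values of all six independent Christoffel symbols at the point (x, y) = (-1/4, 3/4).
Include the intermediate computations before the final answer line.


E = 113/16, F = 0, G = 3249/256 at the point
E_x = 0, E_y = 0, F_x = 0, F_y = 0, G_x = 399/32, G_y = 0
EG - F^2 = 367137/4096;  g^inv = (4096/367137) * [[3249/256, 0], [0, 113/16]]
first-kind symbols [ij,l] = (1/2)(d_i g_jl + d_j g_il - d_l g_ij): [xx,x] = E_x/2 = 0, [xx,y] = F_x - E_y/2 = 0, [xy,x] = E_y/2 = 0, [xy,y] = G_x/2 = 399/64, [yy,x] = F_y - G_x/2 = -399/64, [yy,y] = G_y/2 = 0
Gamma^x_ij = (G*[ij,x] - F*[ij,y])/(EG - F^2), Gamma^y_ij = (E*[ij,y] - F*[ij,x])/(EG - F^2)

Answer: Gamma_xxx = 0, Gamma_xxy = 0, Gamma_xyy = -399/452, Gamma_yxx = 0, Gamma_yxy = 28/57, Gamma_yyy = 0


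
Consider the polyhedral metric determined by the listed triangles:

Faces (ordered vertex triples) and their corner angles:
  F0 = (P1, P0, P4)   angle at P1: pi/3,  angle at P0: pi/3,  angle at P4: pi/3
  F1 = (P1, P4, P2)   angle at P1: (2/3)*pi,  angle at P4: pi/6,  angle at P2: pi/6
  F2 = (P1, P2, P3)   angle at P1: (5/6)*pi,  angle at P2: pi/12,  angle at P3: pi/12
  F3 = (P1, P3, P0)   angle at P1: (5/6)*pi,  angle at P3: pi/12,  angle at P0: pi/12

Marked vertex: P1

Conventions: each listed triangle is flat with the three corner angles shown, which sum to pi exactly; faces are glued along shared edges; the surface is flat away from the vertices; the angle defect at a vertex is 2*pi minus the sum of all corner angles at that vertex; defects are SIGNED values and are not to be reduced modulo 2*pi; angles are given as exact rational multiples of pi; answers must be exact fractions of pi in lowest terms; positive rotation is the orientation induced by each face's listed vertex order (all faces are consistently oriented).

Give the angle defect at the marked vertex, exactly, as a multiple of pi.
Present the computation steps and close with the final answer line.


Sum of corner angles at P1: (8/3)*pi
defect = 2*pi - (8/3)*pi

Answer: defect(P1) = (-2/3)*pi


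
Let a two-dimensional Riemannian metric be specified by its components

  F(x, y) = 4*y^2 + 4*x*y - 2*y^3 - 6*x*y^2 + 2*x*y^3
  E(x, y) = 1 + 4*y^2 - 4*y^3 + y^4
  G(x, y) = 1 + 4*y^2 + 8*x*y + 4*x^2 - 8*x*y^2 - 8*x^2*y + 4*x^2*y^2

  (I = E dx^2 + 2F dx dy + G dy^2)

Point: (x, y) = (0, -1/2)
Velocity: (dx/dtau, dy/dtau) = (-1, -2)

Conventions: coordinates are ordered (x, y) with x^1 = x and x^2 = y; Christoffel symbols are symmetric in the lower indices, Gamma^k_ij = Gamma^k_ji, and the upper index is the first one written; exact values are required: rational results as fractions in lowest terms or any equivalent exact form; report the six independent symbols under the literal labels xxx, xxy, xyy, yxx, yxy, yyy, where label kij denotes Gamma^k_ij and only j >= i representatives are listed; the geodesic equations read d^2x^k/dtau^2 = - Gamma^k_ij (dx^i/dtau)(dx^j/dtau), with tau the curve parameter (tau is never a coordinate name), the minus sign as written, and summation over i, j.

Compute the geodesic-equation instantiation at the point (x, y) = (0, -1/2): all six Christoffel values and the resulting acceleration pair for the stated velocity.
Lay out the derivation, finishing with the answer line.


E = 41/16, F = 5/4, G = 2 at the point
E_x = 0, E_y = -15/2, F_x = -15/4, F_y = -11/2, G_x = -6, G_y = -4
EG - F^2 = 57/16;  g^inv = (16/57) * [[2, -5/4], [-5/4, 41/16]]
first-kind symbols [ij,l] = (1/2)(d_i g_jl + d_j g_il - d_l g_ij): [xx,x] = E_x/2 = 0, [xx,y] = F_x - E_y/2 = 0, [xy,x] = E_y/2 = -15/4, [xy,y] = G_x/2 = -3, [yy,x] = F_y - G_x/2 = -5/2, [yy,y] = G_y/2 = -2
Gamma^x_ij = (G*[ij,x] - F*[ij,y])/(EG - F^2), Gamma^y_ij = (E*[ij,y] - F*[ij,x])/(EG - F^2)
Gamma_xxx = 0, Gamma_xxy = -20/19, Gamma_xyy = -40/57, Gamma_yxx = 0, Gamma_yxy = -16/19, Gamma_yyy = -32/57
d^2x/dtau^2 = -(Gamma_xxx*(-1)^2 + 2*Gamma_xxy*(-1)*(-2) + Gamma_xyy*(-2)^2) = 400/57
d^2y/dtau^2 = -(Gamma_yxx*(-1)^2 + 2*Gamma_yxy*(-1)*(-2) + Gamma_yyy*(-2)^2) = 320/57

Answer: Gamma_xxx = 0, Gamma_xxy = -20/19, Gamma_xyy = -40/57, Gamma_yxx = 0, Gamma_yxy = -16/19, Gamma_yyy = -32/57; accelerations (d^2x/dtau^2, d^2y/dtau^2) = (400/57, 320/57)


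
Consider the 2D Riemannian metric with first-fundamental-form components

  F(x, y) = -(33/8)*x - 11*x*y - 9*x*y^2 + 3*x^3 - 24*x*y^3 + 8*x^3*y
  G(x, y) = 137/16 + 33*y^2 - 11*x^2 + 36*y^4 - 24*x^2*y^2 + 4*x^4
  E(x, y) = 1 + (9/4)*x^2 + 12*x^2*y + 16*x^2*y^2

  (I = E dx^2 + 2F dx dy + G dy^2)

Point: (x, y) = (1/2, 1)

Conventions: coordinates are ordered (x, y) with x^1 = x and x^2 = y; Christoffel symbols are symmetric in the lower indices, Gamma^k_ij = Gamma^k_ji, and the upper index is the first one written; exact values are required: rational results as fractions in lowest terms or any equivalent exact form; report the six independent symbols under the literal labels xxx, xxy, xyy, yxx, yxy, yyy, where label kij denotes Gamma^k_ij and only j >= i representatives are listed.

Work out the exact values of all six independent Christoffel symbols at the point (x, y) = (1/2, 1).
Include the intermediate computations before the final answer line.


E = 137/16, F = -363/16, G = 1105/16 at the point
E_x = 121/4, E_y = 11, F_x = -319/8, F_y = -99/2, G_x = -33, G_y = 198
EG - F^2 = 613/8;  g^inv = (8/613) * [[1105/16, 363/16], [363/16, 137/16]]
first-kind symbols [ij,l] = (1/2)(d_i g_jl + d_j g_il - d_l g_ij): [xx,x] = E_x/2 = 121/8, [xx,y] = F_x - E_y/2 = -363/8, [xy,x] = E_y/2 = 11/2, [xy,y] = G_x/2 = -33/2, [yy,x] = F_y - G_x/2 = -33, [yy,y] = G_y/2 = 99
Gamma^x_ij = (G*[ij,x] - F*[ij,y])/(EG - F^2), Gamma^y_ij = (E*[ij,y] - F*[ij,x])/(EG - F^2)

Answer: Gamma_xxx = 121/613, Gamma_xxy = 44/613, Gamma_xyy = -264/613, Gamma_yxx = -363/613, Gamma_yxy = -132/613, Gamma_yyy = 792/613


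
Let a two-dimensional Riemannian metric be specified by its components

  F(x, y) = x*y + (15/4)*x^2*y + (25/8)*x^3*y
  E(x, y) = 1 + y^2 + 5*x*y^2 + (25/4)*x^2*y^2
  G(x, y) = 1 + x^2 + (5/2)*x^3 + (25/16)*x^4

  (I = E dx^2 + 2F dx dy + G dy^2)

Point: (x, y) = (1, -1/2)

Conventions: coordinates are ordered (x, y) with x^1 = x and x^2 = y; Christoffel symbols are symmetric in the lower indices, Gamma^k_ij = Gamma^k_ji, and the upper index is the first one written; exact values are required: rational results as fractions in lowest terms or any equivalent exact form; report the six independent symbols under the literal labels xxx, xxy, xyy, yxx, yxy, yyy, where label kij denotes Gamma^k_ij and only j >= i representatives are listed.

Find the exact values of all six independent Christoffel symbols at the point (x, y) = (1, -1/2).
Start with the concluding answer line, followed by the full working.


Answer: Gamma_xxx = 35/146, Gamma_xxy = -49/73, Gamma_xyy = 0, Gamma_yxx = -45/146, Gamma_yxy = 63/73, Gamma_yyy = 0

E = 65/16, F = -63/16, G = 97/16 at the point
E_x = 35/8, E_y = -49/4, F_x = -143/16, F_y = 63/8, G_x = 63/4, G_y = 0
EG - F^2 = 73/8;  g^inv = (8/73) * [[97/16, 63/16], [63/16, 65/16]]
first-kind symbols [ij,l] = (1/2)(d_i g_jl + d_j g_il - d_l g_ij): [xx,x] = E_x/2 = 35/16, [xx,y] = F_x - E_y/2 = -45/16, [xy,x] = E_y/2 = -49/8, [xy,y] = G_x/2 = 63/8, [yy,x] = F_y - G_x/2 = 0, [yy,y] = G_y/2 = 0
Gamma^x_ij = (G*[ij,x] - F*[ij,y])/(EG - F^2), Gamma^y_ij = (E*[ij,y] - F*[ij,x])/(EG - F^2)


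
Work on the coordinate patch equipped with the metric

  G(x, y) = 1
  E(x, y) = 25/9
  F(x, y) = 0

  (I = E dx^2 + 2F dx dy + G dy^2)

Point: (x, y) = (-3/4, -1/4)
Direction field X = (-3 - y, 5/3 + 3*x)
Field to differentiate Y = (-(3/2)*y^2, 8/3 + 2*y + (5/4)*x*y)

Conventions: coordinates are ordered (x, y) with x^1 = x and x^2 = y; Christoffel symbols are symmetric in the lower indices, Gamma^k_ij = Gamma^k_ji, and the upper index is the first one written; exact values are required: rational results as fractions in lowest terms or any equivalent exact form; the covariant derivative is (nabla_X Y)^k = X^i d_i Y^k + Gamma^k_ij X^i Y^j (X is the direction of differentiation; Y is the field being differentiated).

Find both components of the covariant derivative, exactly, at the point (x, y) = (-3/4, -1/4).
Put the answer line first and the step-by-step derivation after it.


Answer: (nabla_X Y)^x = -7/16, (nabla_X Y)^y = 23/96

E = 25/9, F = 0, G = 1 at the point
E_x = 0, E_y = 0, F_x = 0, F_y = 0, G_x = 0, G_y = 0
EG - F^2 = 25/9;  g^inv = (9/25) * [[1, 0], [0, 25/9]]
first-kind symbols [ij,l] = (1/2)(d_i g_jl + d_j g_il - d_l g_ij): [xx,x] = E_x/2 = 0, [xx,y] = F_x - E_y/2 = 0, [xy,x] = E_y/2 = 0, [xy,y] = G_x/2 = 0, [yy,x] = F_y - G_x/2 = 0, [yy,y] = G_y/2 = 0
Gamma^x_ij = (G*[ij,x] - F*[ij,y])/(EG - F^2), Gamma^y_ij = (E*[ij,y] - F*[ij,x])/(EG - F^2)
Gamma_xxx = 0, Gamma_xxy = 0, Gamma_xyy = 0, Gamma_yxx = 0, Gamma_yxy = 0, Gamma_yyy = 0
X = (-11/4, -7/12), Y = (-3/32, 461/192) at the point


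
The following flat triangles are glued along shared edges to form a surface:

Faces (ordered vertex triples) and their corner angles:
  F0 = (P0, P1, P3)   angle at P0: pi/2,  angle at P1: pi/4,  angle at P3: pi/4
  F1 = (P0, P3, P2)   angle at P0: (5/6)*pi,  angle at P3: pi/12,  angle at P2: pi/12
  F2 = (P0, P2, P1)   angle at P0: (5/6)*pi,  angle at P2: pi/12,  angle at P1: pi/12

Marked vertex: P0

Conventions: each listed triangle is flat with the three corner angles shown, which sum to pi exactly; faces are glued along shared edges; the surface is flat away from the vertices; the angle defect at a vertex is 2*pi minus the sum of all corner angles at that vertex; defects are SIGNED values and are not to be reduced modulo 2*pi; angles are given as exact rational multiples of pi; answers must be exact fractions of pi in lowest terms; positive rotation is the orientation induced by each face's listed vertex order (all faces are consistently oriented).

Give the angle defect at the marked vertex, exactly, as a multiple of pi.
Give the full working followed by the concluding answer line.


Sum of corner angles at P0: (13/6)*pi
defect = 2*pi - (13/6)*pi

Answer: defect(P0) = -pi/6


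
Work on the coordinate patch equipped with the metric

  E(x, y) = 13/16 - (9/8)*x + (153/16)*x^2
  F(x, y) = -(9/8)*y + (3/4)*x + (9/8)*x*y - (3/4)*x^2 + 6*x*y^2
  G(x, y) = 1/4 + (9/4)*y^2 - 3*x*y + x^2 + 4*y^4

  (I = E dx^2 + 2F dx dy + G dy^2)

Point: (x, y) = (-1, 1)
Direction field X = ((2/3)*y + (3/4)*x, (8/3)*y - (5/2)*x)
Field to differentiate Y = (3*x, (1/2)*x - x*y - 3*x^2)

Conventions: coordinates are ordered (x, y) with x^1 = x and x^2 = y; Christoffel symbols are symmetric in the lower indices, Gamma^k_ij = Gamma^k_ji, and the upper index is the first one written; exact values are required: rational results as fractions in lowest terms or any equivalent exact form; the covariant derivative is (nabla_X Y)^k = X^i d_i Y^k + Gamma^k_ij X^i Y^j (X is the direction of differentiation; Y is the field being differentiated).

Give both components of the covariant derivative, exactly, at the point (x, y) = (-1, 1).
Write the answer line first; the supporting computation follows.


Answer: (nabla_X Y)^x = 20327/1096, (nabla_X Y)^y = 57073/4932

E = 23/2, F = -39/4, G = 21/2 at the point
E_x = -81/4, E_y = 0, F_x = 75/8, F_y = -57/4, G_x = -5, G_y = 47/2
EG - F^2 = 411/16;  g^inv = (16/411) * [[21/2, 39/4], [39/4, 23/2]]
first-kind symbols [ij,l] = (1/2)(d_i g_jl + d_j g_il - d_l g_ij): [xx,x] = E_x/2 = -81/8, [xx,y] = F_x - E_y/2 = 75/8, [xy,x] = E_y/2 = 0, [xy,y] = G_x/2 = -5/2, [yy,x] = F_y - G_x/2 = -47/4, [yy,y] = G_y/2 = 47/4
Gamma^x_ij = (G*[ij,x] - F*[ij,y])/(EG - F^2), Gamma^y_ij = (E*[ij,y] - F*[ij,x])/(EG - F^2)
Gamma_xxx = -159/274, Gamma_xxy = -130/137, Gamma_xyy = -47/137, Gamma_yxx = 97/274, Gamma_yxy = -460/411, Gamma_yyy = 329/411
X = (-1/12, 31/6), Y = (-3, -5/2) at the point


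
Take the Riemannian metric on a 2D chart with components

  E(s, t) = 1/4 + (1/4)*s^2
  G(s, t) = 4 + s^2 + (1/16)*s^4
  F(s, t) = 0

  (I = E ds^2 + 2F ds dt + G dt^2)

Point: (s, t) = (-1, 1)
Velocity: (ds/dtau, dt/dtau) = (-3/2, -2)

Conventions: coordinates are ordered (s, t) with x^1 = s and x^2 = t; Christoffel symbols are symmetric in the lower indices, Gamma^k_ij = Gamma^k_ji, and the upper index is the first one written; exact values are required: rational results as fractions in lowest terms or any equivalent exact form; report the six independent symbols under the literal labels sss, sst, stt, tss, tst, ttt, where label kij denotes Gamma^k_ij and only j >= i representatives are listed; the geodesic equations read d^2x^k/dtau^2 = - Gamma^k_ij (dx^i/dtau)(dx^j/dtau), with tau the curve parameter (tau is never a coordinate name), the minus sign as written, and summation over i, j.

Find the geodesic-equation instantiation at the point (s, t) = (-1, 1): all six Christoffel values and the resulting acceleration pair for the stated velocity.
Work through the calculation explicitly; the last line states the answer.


E = 1/2, F = 0, G = 81/16 at the point
E_s = -1/2, E_t = 0, F_s = 0, F_t = 0, G_s = -9/4, G_t = 0
EG - F^2 = 81/32;  g^inv = (32/81) * [[81/16, 0], [0, 1/2]]
first-kind symbols [ij,l] = (1/2)(d_i g_jl + d_j g_il - d_l g_ij): [ss,s] = E_s/2 = -1/4, [ss,t] = F_s - E_t/2 = 0, [st,s] = E_t/2 = 0, [st,t] = G_s/2 = -9/8, [tt,s] = F_t - G_s/2 = 9/8, [tt,t] = G_t/2 = 0
Gamma^s_ij = (G*[ij,s] - F*[ij,t])/(EG - F^2), Gamma^t_ij = (E*[ij,t] - F*[ij,s])/(EG - F^2)
Gamma_sss = -1/2, Gamma_sst = 0, Gamma_stt = 9/4, Gamma_tss = 0, Gamma_tst = -2/9, Gamma_ttt = 0
d^2s/dtau^2 = -(Gamma_sss*(-3/2)^2 + 2*Gamma_sst*(-3/2)*(-2) + Gamma_stt*(-2)^2) = -63/8
d^2t/dtau^2 = -(Gamma_tss*(-3/2)^2 + 2*Gamma_tst*(-3/2)*(-2) + Gamma_ttt*(-2)^2) = 4/3

Answer: Gamma_sss = -1/2, Gamma_sst = 0, Gamma_stt = 9/4, Gamma_tss = 0, Gamma_tst = -2/9, Gamma_ttt = 0; accelerations (d^2s/dtau^2, d^2t/dtau^2) = (-63/8, 4/3)


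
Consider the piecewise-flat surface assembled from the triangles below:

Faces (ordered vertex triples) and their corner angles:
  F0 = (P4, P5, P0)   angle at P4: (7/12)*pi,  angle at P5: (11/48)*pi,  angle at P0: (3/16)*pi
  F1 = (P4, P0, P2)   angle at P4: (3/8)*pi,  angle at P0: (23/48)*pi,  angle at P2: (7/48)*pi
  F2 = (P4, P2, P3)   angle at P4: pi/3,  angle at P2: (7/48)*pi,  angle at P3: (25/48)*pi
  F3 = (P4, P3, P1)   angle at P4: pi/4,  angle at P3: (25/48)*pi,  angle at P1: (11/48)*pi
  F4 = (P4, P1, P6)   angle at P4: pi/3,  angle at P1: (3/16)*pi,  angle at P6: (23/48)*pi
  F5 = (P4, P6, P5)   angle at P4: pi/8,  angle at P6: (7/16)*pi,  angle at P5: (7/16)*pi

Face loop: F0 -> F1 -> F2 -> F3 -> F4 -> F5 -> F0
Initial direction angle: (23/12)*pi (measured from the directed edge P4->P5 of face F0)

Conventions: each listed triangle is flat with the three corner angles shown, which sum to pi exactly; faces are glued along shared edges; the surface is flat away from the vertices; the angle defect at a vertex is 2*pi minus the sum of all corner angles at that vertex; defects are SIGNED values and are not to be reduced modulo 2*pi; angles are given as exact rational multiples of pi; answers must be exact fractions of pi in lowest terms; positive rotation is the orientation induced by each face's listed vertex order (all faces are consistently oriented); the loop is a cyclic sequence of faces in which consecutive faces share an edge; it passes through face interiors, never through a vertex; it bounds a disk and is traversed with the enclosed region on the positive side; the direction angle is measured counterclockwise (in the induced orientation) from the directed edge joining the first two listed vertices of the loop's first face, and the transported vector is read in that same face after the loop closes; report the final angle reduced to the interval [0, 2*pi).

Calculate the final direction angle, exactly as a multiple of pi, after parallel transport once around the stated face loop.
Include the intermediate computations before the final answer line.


enclosed vertex P4: corner angles sum to 2*pi, defect = 2*pi - 2*pi = 0
the final direction is the initial angle plus the enclosed defects, taken mod 2*pi in the induced orientation
final angle = (23/12)*pi + 0 = (23/12)*pi (mod 2*pi)

Answer: final direction angle = (23/12)*pi


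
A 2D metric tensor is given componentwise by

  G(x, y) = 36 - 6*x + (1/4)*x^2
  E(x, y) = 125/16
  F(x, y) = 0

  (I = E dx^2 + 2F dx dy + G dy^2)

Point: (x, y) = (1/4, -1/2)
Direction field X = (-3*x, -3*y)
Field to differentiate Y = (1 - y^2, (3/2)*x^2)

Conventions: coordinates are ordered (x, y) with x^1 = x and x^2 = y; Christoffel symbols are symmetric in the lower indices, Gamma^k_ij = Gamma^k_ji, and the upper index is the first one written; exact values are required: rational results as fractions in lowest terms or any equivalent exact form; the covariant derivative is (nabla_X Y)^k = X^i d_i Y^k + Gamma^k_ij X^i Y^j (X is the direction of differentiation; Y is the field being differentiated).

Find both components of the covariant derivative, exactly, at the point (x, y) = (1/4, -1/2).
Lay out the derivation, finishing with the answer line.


E = 125/16, F = 0, G = 2209/64 at the point
E_x = 0, E_y = 0, F_x = 0, F_y = 0, G_x = -47/8, G_y = 0
EG - F^2 = 276125/1024;  g^inv = (1024/276125) * [[2209/64, 0], [0, 125/16]]
first-kind symbols [ij,l] = (1/2)(d_i g_jl + d_j g_il - d_l g_ij): [xx,x] = E_x/2 = 0, [xx,y] = F_x - E_y/2 = 0, [xy,x] = E_y/2 = 0, [xy,y] = G_x/2 = -47/16, [yy,x] = F_y - G_x/2 = 47/16, [yy,y] = G_y/2 = 0
Gamma^x_ij = (G*[ij,x] - F*[ij,y])/(EG - F^2), Gamma^y_ij = (E*[ij,y] - F*[ij,x])/(EG - F^2)
Gamma_xxx = 0, Gamma_xxy = 0, Gamma_xyy = 47/125, Gamma_yxx = 0, Gamma_yxy = -4/47, Gamma_yyy = 0
X = (-3/4, 3/2), Y = (3/4, 3/32) at the point

Answer: (nabla_X Y)^x = 12423/8000, (nabla_X Y)^y = -981/1504


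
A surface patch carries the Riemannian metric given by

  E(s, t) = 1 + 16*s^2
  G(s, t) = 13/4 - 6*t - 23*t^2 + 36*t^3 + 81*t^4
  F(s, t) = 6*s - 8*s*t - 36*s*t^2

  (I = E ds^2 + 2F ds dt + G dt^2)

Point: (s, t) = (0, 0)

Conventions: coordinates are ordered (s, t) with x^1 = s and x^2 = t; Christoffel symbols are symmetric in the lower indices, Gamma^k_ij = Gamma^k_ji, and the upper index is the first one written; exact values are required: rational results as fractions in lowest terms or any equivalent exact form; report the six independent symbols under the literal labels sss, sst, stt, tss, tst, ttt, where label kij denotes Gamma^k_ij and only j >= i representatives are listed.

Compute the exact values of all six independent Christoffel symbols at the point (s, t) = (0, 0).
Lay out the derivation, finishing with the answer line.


E = 1, F = 0, G = 13/4 at the point
E_s = 0, E_t = 0, F_s = 6, F_t = 0, G_s = 0, G_t = -6
EG - F^2 = 13/4;  g^inv = (4/13) * [[13/4, 0], [0, 1]]
first-kind symbols [ij,l] = (1/2)(d_i g_jl + d_j g_il - d_l g_ij): [ss,s] = E_s/2 = 0, [ss,t] = F_s - E_t/2 = 6, [st,s] = E_t/2 = 0, [st,t] = G_s/2 = 0, [tt,s] = F_t - G_s/2 = 0, [tt,t] = G_t/2 = -3
Gamma^s_ij = (G*[ij,s] - F*[ij,t])/(EG - F^2), Gamma^t_ij = (E*[ij,t] - F*[ij,s])/(EG - F^2)

Answer: Gamma_sss = 0, Gamma_sst = 0, Gamma_stt = 0, Gamma_tss = 24/13, Gamma_tst = 0, Gamma_ttt = -12/13


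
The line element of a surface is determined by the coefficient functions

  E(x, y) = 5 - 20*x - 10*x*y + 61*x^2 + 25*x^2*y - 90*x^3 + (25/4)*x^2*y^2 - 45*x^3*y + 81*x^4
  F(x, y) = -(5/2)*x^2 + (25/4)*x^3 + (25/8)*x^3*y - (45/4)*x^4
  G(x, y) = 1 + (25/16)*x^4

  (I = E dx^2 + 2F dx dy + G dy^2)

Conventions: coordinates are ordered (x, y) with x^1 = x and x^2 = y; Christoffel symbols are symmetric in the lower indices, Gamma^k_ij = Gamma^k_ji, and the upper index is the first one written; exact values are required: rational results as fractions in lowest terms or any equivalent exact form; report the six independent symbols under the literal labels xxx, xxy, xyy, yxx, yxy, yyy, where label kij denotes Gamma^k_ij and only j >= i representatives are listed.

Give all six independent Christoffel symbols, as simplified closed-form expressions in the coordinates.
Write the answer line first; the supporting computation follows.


Answer: Gamma_xxx = (2592*x^3 - 1080*x^2*y - 2160*x^2 + 100*x*y^2 + 400*x*y + 976*x - 80*y - 160)/(1321*x^4 - 720*x^3*y - 1440*x^3 + 100*x^2*y^2 + 400*x^2*y + 976*x^2 - 160*x*y - 320*x + 80), Gamma_xxy = (-360*x^3 + 100*x^2*y + 200*x^2 - 80*x)/(1321*x^4 - 720*x^3*y - 1440*x^3 + 100*x^2*y^2 + 400*x^2*y + 976*x^2 - 160*x*y - 320*x + 80), Gamma_xyy = 0, Gamma_yxx = (-360*x^3 + 50*x^2*y + 100*x^2)/(1321*x^4 - 720*x^3*y - 1440*x^3 + 100*x^2*y^2 + 400*x^2*y + 976*x^2 - 160*x*y - 320*x + 80), Gamma_yxy = 50*x^3/(1321*x^4 - 720*x^3*y - 1440*x^3 + 100*x^2*y^2 + 400*x^2*y + 976*x^2 - 160*x*y - 320*x + 80), Gamma_yyy = 0

E = 5 - 20*x - 10*x*y + 61*x^2 + 25*x^2*y - 90*x^3 + (25/4)*x^2*y^2 - 45*x^3*y + 81*x^4; F = -(5/2)*x^2 + (25/4)*x^3 + (25/8)*x^3*y - (45/4)*x^4; G = 1 + (25/16)*x^4
Gamma^k_ij = (1/2) g^{kl} (d_i g_jl + d_j g_il - d_l g_ij), with g^inv = (1/(EG-F^2)) [[G, -F], [-F, E]]
first partials: E_x = -20 - 10*y + 122*x + 50*x*y - 270*x^2 + (25/2)*x*y^2 - 135*x^2*y + 324*x^3, E_y = -10*x + 25*x^2 + (25/2)*x^2*y - 45*x^3, F_x = -5*x + (75/4)*x^2 + (75/8)*x^2*y - 45*x^3, F_y = (25/8)*x^3, G_x = (25/4)*x^3, G_y = 0
D = EG - F^2 = 5 - 20*x - 10*x*y + 61*x^2 + 25*x^2*y - 90*x^3 + (25/4)*x^2*y^2 - 45*x^3*y + (1321/16)*x^4
expanded: Gamma^x_xx = (G E_x - 2F F_x + F E_y)/(2D), Gamma^x_xy = (G E_y - F G_x)/(2D), Gamma^x_yy = (2G F_y - G G_x - F G_y)/(2D), Gamma^y_xx = (2E F_x - E E_y - F E_x)/(2D), Gamma^y_xy = (E G_x - F E_y)/(2D), Gamma^y_yy = (E G_y - 2F F_y + F G_x)/(2D); substitute and cancel common factors


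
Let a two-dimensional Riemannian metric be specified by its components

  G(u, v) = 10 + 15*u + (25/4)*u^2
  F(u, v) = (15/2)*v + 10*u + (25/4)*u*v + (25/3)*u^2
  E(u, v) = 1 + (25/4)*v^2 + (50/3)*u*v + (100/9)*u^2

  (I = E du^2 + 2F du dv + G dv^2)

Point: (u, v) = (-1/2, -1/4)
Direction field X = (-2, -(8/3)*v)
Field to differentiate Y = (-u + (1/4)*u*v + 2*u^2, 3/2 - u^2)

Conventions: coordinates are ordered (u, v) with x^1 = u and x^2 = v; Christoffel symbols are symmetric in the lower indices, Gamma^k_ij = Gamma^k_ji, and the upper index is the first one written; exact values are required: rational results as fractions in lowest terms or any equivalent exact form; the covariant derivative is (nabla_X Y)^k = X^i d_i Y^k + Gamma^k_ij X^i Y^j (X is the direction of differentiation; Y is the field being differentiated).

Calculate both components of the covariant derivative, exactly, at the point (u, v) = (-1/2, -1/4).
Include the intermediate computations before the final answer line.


E = 3601/576, F = -385/96, G = 65/16 at the point
E_u = -275/18, E_v = -275/24, F_u = 5/48, F_v = 35/8, G_u = 35/4, G_v = 0
EG - F^2 = 5365/576;  g^inv = (576/5365) * [[65/16, 385/96], [385/96, 3601/576]]
first-kind symbols [ij,l] = (1/2)(d_i g_jl + d_j g_il - d_l g_ij): [uu,u] = E_u/2 = -275/36, [uu,v] = F_u - E_v/2 = 35/6, [uv,u] = E_v/2 = -275/48, [uv,v] = G_u/2 = 35/8, [vv,u] = F_v - G_u/2 = 0, [vv,v] = G_v/2 = 0
Gamma^u_ij = (G*[ij,u] - F*[ij,v])/(EG - F^2), Gamma^v_ij = (E*[ij,v] - F*[ij,u])/(EG - F^2)
Gamma_uuu = -880/1073, Gamma_uuv = -660/1073, Gamma_uvv = 0, Gamma_vuu = 672/1073, Gamma_vuv = 504/1073, Gamma_vvv = 0
X = (-2, 2/3), Y = (33/32, 5/4) at the point

Answer: (nabla_X Y)^u = 227855/25752, (nabla_X Y)^v = -8891/2146


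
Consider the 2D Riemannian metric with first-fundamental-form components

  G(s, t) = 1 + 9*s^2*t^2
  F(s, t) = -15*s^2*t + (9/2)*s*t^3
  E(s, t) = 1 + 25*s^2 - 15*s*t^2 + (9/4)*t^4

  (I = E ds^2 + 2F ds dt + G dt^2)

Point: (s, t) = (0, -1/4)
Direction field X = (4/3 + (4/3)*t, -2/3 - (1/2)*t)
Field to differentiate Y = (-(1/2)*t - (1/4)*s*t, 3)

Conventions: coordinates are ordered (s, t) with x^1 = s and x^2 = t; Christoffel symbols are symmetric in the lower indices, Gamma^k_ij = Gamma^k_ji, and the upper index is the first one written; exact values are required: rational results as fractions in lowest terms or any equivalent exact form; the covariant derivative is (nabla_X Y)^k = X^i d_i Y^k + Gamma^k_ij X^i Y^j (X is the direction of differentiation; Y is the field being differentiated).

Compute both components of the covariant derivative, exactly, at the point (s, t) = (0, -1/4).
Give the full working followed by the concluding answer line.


E = 1033/1024, F = 0, G = 1 at the point
E_s = -15/16, E_t = -9/64, F_s = -9/128, F_t = 0, G_s = 0, G_t = 0
EG - F^2 = 1033/1024;  g^inv = (1024/1033) * [[1, 0], [0, 1033/1024]]
first-kind symbols [ij,l] = (1/2)(d_i g_jl + d_j g_il - d_l g_ij): [ss,s] = E_s/2 = -15/32, [ss,t] = F_s - E_t/2 = 0, [st,s] = E_t/2 = -9/128, [st,t] = G_s/2 = 0, [tt,s] = F_t - G_s/2 = 0, [tt,t] = G_t/2 = 0
Gamma^s_ij = (G*[ij,s] - F*[ij,t])/(EG - F^2), Gamma^t_ij = (E*[ij,t] - F*[ij,s])/(EG - F^2)
Gamma_sss = -480/1033, Gamma_sst = -72/1033, Gamma_stt = 0, Gamma_tss = 0, Gamma_tst = 0, Gamma_ttt = 0
X = (1, -13/24), Y = (1/8, 3) at the point

Answer: (nabla_X Y)^s = 1757/24792, (nabla_X Y)^t = 0


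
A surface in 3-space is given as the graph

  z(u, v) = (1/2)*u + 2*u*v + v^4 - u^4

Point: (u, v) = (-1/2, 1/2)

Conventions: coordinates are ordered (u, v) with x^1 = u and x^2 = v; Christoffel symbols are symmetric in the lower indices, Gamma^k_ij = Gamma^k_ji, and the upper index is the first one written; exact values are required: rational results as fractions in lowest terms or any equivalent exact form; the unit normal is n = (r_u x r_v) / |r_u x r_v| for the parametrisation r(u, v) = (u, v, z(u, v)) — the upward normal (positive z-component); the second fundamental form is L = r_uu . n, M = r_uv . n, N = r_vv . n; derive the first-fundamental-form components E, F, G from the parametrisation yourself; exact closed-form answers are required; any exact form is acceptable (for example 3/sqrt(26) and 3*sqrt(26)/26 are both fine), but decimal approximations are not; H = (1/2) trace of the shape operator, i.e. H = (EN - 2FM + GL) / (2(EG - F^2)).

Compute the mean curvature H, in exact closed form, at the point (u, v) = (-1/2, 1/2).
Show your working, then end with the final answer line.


z_u = 2, z_v = -1/2, z_uu = -3, z_uv = 2, z_vv = 3
E = 5, F = -1, G = 5/4; answer radicand W^2 = 21/4
unnormalised second-form numerators: l = -3, m = 2, n = 3; L = l/sqrt(21/4), and similarly M = m/sqrt(W^2), N = n/sqrt(W^2)
H = (E*n - 2*F*m + G*l) / (2*(EG - F^2)*sqrt(W^2)); E*n - 2*F*m + G*l = 61/4, EG - F^2 = 21/4, so H = (61/42)/sqrt(21/4)

Answer: H = 61*sqrt(21)/441
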